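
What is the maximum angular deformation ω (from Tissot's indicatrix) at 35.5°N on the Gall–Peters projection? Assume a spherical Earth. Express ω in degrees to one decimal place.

16.1°

Gall–Peters is a cylindrical equal-area projection with standard parallels at ±45°. Cylindrical equal-area (φ₀ = 45°): h = cos φ / cos 45° along meridians, k = cos 45° / cos φ along parallels; h·k = 1.
At 35.5°: h = 1.151, k = 0.8686; principal scales a = 1.151, b = 0.8686.
sin(ω/2) = (a − b)/(a + b) = 0.2828/2.020 = 0.1400, so ω = 2 arcsin(0.1400) ≈ 16.1°.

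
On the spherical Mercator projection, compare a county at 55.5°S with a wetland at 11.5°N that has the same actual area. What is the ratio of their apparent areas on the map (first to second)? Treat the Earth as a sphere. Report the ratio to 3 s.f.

Mercator is conformal with k = sec φ, so areal scale = k² = sec²φ.
At 55.5°: sec²(55.5°) = 1/0.5664² = 3.117.
At 11.5°: sec²(11.5°) = 1/0.9799² = 1.041.
Ratio = 3.117/1.041 = cos²(11.5°)/cos²(55.5°) ≈ 2.99.

2.99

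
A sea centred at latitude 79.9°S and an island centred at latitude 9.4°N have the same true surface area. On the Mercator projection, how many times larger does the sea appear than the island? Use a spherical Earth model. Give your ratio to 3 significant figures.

Mercator areal scale is sec²φ.
At 79.9°: sec²(79.9°) = 1/0.1754² = 32.52.
At 9.4°: sec²(9.4°) = 1/0.9866² = 1.027.
Ratio = 32.52/1.027 = cos²(9.4°)/cos²(79.9°) ≈ 31.6.

31.6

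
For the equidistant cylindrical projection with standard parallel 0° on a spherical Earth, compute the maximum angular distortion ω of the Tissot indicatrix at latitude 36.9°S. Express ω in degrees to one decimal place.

In the plate carrée (x = Rλ, y = Rφ), meridians are true-scale (h = 1) and parallels are stretched by k = sec φ.
At 36.9°: h = 1.000, k = 1.250; principal scales a = 1.250, b = 1.000.
sin(ω/2) = (a − b)/(a + b) = 0.2505/2.250 = 0.1113, so ω = 2 arcsin(0.1113) ≈ 12.8°.

12.8°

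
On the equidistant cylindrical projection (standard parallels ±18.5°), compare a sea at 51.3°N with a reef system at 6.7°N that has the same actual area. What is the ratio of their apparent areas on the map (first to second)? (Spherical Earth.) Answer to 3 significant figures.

With standard parallel φ₀ = 18.5°, the equirectangular projection gives x = Rλ cos φ₀, y = Rφ, so h = 1 and k = cos 18.5° / cos φ.
Areal scale at 51.3°: h·k = 1.000 × 1.517 = 1.517.
Areal scale at 6.7°: h·k = 1.000 × 0.9548 = 0.9548.
Ratio = 1.517/0.9548 ≈ 1.59.

1.59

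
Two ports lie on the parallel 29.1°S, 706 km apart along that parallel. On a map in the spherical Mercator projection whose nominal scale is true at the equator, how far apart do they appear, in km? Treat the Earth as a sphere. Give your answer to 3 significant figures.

Mercator is conformal, so the point scale is isotropic: h = k = sec φ = 1/cos φ.
Along the parallel, k = sec 29.1° = 1/0.8738 = 1.144.
Map distance = 706 × 1.144 ≈ 808 km.

808 km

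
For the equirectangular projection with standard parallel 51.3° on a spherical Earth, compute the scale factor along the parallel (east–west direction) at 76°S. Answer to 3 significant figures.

2.58

With standard parallel φ₀ = 51.3°, the equirectangular projection gives x = Rλ cos φ₀, y = Rφ, so h = 1 and k = cos 51.3° / cos φ.
k = cos 51.3° / cos 76° = 0.6252/0.2419 = 2.584.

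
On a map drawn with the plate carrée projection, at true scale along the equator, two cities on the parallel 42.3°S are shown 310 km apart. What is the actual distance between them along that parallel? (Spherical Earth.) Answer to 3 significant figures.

In the plate carrée (x = Rλ, y = Rφ), meridians are true-scale (h = 1) and parallels are stretched by k = sec φ.
Along the parallel at 42.3°, map distances are exaggerated by k = sec 42.3° = 1.352.
True distance = 310 / 1.352 = 310 × cos 42.3° ≈ 229 km.

229 km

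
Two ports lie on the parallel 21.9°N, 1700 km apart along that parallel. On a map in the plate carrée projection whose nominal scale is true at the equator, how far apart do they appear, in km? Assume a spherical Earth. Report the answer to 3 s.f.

Plate carrée maps x = Rλ, y = Rφ. The meridian scale is h = 1 and the parallel scale is k = 1/cos φ = sec φ.
Along the parallel, k = sec 21.9° = 1/0.9278 = 1.078.
Map distance = 1700 × 1.078 ≈ 1830 km.

1830 km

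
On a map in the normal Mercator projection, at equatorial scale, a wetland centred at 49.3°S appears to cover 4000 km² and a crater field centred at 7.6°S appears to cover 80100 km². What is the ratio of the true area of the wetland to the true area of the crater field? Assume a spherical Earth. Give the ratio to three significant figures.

0.0216

On Mercator the areal scale is sec²φ, so true area = apparent × cos²φ.
True area of wetland: 4000 × cos²(49.3°) = 4000 × 0.4252 = 1701 km².
True area of crater field: 80100 × cos²(7.6°) = 80100 × 0.9825 = 78700 km².
Ratio = 1701 / 78700 ≈ 0.0216.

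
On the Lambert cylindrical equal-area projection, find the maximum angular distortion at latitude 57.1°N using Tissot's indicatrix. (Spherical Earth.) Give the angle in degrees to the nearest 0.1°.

66.0°

The Lambert cylindrical equal-area projection is the cylindrical equal-area projection with its standard parallel at the equator (φ₀ = 0). Cylindrical equal-area (φ₀ = 0°): h = cos φ / cos 0° along meridians, k = cos 0° / cos φ along parallels; h·k = 1.
At 57.1°: h = 0.5432, k = 1.841; principal scales a = 1.841, b = 0.5432.
sin(ω/2) = (a − b)/(a + b) = 1.298/2.384 = 0.5444, so ω = 2 arcsin(0.5444) ≈ 66.0°.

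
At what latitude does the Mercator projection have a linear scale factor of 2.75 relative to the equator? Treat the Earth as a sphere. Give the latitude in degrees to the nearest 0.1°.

Mercator scale is k = sec φ = 1/cos φ.
1/cos φ = 2.75  ⇒  cos φ = 0.3636  ⇒  φ = arccos(0.3636) ≈ 68.7°.

68.7°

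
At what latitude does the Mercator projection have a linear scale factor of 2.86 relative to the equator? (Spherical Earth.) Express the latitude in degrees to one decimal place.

Mercator scale is k = sec φ = 1/cos φ.
1/cos φ = 2.86  ⇒  cos φ = 0.3497  ⇒  φ = arccos(0.3497) ≈ 69.5°.

69.5°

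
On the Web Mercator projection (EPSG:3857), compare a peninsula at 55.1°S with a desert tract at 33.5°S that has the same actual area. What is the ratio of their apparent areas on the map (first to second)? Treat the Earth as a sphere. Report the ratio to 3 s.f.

2.12

Mercator is conformal with k = sec φ, so areal scale = k² = sec²φ.
At 55.1°: sec²(55.1°) = 1/0.5721² = 3.055.
At 33.5°: sec²(33.5°) = 1/0.8339² = 1.438.
Ratio = 3.055/1.438 = cos²(33.5°)/cos²(55.1°) ≈ 2.12.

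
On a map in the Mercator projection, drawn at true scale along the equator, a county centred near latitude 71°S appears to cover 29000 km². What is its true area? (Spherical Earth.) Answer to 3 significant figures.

For Mercator, h = k = sec φ (a conformal cylindrical projection has a single point scale, 1/cos φ).
Areal scale = k² = sec²φ = 1/cos²(71°) = 1/0.3256² = 9.434.
True area = apparent / (areal scale) = 29000 / 9.434 ≈ 3070 km².

3070 km²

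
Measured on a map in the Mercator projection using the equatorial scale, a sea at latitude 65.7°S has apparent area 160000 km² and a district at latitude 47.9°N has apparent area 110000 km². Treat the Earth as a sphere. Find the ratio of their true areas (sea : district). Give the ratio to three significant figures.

On Mercator the areal scale is sec²φ, so true area = apparent × cos²φ.
True area of sea: 160000 × cos²(65.7°) = 160000 × 0.1693 = 27100 km².
True area of district: 110000 × cos²(47.9°) = 110000 × 0.4495 = 49440 km².
Ratio = 27100 / 49440 ≈ 0.548.

0.548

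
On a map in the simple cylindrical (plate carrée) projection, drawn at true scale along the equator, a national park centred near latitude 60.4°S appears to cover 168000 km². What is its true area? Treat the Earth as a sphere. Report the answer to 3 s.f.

83000 km²

Plate carrée maps x = Rλ, y = Rφ. The meridian scale is h = 1 and the parallel scale is k = 1/cos φ = sec φ.
Areal scale = h·k = 1 × sec φ; at 60.4°, h = 1.000, k = 2.025, so h·k = 2.025.
True area = apparent / (areal scale) = 168000 / 2.025 ≈ 83000 km².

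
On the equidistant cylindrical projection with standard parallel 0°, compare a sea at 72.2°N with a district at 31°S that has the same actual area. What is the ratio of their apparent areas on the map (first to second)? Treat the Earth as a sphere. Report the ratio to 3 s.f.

Plate carrée maps x = Rλ, y = Rφ. The meridian scale is h = 1 and the parallel scale is k = 1/cos φ = sec φ.
Areal scale at 72.2°: h·k = 1.000 × 3.271 = 3.271.
Areal scale at 31°: h·k = 1.000 × 1.167 = 1.167.
Ratio = 3.271/1.167 ≈ 2.80.

2.80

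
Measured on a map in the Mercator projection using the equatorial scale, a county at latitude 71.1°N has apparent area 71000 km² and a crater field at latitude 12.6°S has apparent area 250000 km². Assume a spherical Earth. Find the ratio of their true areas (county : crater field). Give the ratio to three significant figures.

0.0313

Since Mercator area scale is 1/cos²φ, the true area equals the apparent area multiplied by cos²φ.
True area of county: 71000 × cos²(71.1°) = 71000 × 0.1049 = 7449 km².
True area of crater field: 250000 × cos²(12.6°) = 250000 × 0.9524 = 238100 km².
Ratio = 7449 / 238100 ≈ 0.0313.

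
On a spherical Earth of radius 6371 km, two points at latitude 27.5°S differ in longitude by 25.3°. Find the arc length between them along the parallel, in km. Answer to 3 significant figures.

Arc length along a parallel = R cos φ · Δλ (with Δλ in radians).
= 6371 × cos 27.5° × (25.3° × π/180) = 6371 × 0.8870 × 0.4416 ≈ 2500 km.

2500 km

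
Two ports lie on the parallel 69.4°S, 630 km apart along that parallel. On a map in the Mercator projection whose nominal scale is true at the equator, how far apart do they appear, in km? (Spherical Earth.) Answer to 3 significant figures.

1790 km

The Mercator projection is conformal; its linear scale factor is the same in every direction and equals sec φ = 1/cos φ.
Along the parallel, k = sec 69.4° = 1/0.3518 = 2.842.
Map distance = 630 × 2.842 ≈ 1790 km.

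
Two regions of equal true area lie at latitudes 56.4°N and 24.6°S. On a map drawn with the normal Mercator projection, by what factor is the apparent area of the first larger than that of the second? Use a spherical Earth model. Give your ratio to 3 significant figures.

Mercator areal scale is sec²φ.
At 56.4°: sec²(56.4°) = 1/0.5534² = 3.265.
At 24.6°: sec²(24.6°) = 1/0.9092² = 1.210.
Ratio = 3.265/1.210 = cos²(24.6°)/cos²(56.4°) ≈ 2.70.

2.70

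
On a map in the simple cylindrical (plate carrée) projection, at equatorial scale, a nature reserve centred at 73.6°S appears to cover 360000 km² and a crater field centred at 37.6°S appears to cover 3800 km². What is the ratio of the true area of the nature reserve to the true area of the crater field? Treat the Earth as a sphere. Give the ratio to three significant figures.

33.8

Plate carrée has h = 1 and k = sec φ, giving areal scale sec φ; true area = (apparent area) · cos φ.
True area of nature reserve: 360000 × cos(73.6°) = 360000 × 0.2823 = 101600 km².
True area of crater field: 3800 × cos(37.6°) = 3800 × 0.7923 = 3011 km².
Ratio = 101600 / 3011 ≈ 33.8.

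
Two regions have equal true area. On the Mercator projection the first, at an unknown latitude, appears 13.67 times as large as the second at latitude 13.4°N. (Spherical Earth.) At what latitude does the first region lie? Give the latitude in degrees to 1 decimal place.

For equal true areas on Mercator, apparent areas scale as sec²φ, so the ratio is cos²φ₂ / cos²φ₁.
cos²φ₂ / cos²φ₁ = 13.67  ⇒  cos φ₁ = cos 13.4° / √13.67 = 0.9728/3.697 = 0.2631.
φ₁ = arccos(0.2631) ≈ 74.7°.

74.7°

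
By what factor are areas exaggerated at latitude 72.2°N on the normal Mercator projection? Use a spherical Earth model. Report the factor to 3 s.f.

The Mercator projection is conformal; its linear scale factor is the same in every direction and equals sec φ = 1/cos φ.
Areal scale = k² = sec²φ = 1/cos²(72.2°) = 1/0.3057² = 10.70.

10.7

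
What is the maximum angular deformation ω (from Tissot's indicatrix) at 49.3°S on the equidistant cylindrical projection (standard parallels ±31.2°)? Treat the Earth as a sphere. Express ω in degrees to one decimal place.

In the equirectangular projection with standard parallel φ₀ = 31.2° (x = Rλ cos φ₀, y = Rφ), meridians are true-scale (h = 1) and the parallel scale is k = cos φ₀ / cos φ.
At 49.3°: h = 1.000, k = 1.312; principal scales a = 1.312, b = 1.000.
sin(ω/2) = (a − b)/(a + b) = 0.3117/2.312 = 0.1348, so ω = 2 arcsin(0.1348) ≈ 15.5°.

15.5°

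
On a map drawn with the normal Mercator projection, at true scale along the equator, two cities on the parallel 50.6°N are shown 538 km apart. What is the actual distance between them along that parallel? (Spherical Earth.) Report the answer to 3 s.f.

Mercator is conformal, so the point scale is isotropic: h = k = sec φ = 1/cos φ.
Along the parallel at 50.6°, map distances are exaggerated by k = sec 50.6° = 1.575.
True distance = 538 / 1.575 = 538 × cos 50.6° ≈ 341 km.

341 km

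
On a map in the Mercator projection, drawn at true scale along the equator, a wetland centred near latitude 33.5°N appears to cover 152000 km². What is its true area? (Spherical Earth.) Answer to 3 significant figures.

The Mercator projection is conformal; its linear scale factor is the same in every direction and equals sec φ = 1/cos φ.
Areal scale = k² = sec²φ = 1/cos²(33.5°) = 1/0.8339² = 1.438.
True area = apparent / (areal scale) = 152000 / 1.438 ≈ 106000 km².

106000 km²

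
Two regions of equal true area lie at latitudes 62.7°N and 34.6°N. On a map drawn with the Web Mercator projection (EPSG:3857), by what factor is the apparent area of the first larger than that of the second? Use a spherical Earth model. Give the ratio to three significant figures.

On Mercator, area is exaggerated by sec²φ = 1/cos²φ.
At 62.7°: sec²(62.7°) = 1/0.4586² = 4.754.
At 34.6°: sec²(34.6°) = 1/0.8231² = 1.476.
Ratio = 4.754/1.476 = cos²(34.6°)/cos²(62.7°) ≈ 3.22.

3.22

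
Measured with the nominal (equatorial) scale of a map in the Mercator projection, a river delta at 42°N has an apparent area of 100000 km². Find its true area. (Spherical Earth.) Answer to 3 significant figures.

For Mercator, h = k = sec φ (a conformal cylindrical projection has a single point scale, 1/cos φ).
Areal scale = k² = sec²φ = 1/cos²(42°) = 1/0.7431² = 1.811.
True area = apparent / (areal scale) = 100000 / 1.811 ≈ 55200 km².

55200 km²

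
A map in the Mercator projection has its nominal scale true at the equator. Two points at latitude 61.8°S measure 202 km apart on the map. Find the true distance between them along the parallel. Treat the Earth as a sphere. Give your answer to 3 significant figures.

Mercator is conformal, so the point scale is isotropic: h = k = sec φ = 1/cos φ.
Along the parallel at 61.8°, map distances are exaggerated by k = sec 61.8° = 2.116.
True distance = 202 / 2.116 = 202 × cos 61.8° ≈ 95.5 km.

95.5 km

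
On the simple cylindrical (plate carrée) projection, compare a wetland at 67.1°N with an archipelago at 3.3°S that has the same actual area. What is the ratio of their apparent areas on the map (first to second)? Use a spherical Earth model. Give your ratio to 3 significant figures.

2.57

Plate carrée maps x = Rλ, y = Rφ. The meridian scale is h = 1 and the parallel scale is k = 1/cos φ = sec φ.
Areal scale at 67.1°: h·k = 1.000 × 2.570 = 2.570.
Areal scale at 3.3°: h·k = 1.000 × 1.002 = 1.002.
Ratio = 2.570/1.002 ≈ 2.57.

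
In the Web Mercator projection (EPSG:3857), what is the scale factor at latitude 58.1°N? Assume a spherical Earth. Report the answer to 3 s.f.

1.89

The Mercator projection is conformal; its linear scale factor is the same in every direction and equals sec φ = 1/cos φ.
k = 1/cos 58.1° = 1/0.5284 = 1.892.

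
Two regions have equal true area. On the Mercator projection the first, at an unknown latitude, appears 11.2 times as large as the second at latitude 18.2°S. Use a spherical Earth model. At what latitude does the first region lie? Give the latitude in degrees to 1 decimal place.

For equal true areas on Mercator, apparent areas scale as sec²φ, so the ratio is cos²φ₂ / cos²φ₁.
cos²φ₂ / cos²φ₁ = 11.2  ⇒  cos φ₁ = cos 18.2° / √11.2 = 0.9500/3.347 = 0.2839.
φ₁ = arccos(0.2839) ≈ 73.5°.

73.5°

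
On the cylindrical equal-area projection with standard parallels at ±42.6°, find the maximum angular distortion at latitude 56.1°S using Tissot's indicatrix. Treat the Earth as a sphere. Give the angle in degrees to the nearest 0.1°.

31.4°

Cylindrical equal-area (φ₀ = 42.6°): h = cos φ / cos 42.6° along meridians, k = cos 42.6° / cos φ along parallels; h·k = 1.
At 56.1°: h = 0.7577, k = 1.320; principal scales a = 1.320, b = 0.7577.
sin(ω/2) = (a − b)/(a + b) = 0.5621/2.077 = 0.2706, so ω = 2 arcsin(0.2706) ≈ 31.4°.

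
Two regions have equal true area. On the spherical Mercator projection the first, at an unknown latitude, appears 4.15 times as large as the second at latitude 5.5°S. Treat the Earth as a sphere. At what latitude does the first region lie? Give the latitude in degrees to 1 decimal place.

60.8°

Mercator areal scale is sec²φ, so apparent-area ratio = sec²φ₁ / sec²φ₂ = cos²φ₂ / cos²φ₁.
cos²φ₂ / cos²φ₁ = 4.15  ⇒  cos φ₁ = cos 5.5° / √4.15 = 0.9954/2.037 = 0.4886.
φ₁ = arccos(0.4886) ≈ 60.8°.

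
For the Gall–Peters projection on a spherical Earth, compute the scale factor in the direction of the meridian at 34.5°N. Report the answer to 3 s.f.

1.17

Gall–Peters is a cylindrical equal-area projection with standard parallels at ±45°. Cylindrical equal-area (φ₀ = 45°): h = cos φ / cos 45° along meridians, k = cos 45° / cos φ along parallels; h·k = 1.
h = cos 34.5° / cos 45° = 0.8241/0.7071 = 1.165.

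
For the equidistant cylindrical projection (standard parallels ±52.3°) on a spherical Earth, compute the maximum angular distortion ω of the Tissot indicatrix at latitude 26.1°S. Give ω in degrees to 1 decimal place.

In the equirectangular projection with standard parallel φ₀ = 52.3° (x = Rλ cos φ₀, y = Rφ), meridians are true-scale (h = 1) and the parallel scale is k = cos φ₀ / cos φ.
At 26.1°: h = 1.000, k = 0.6810; principal scales a = 1.000, b = 0.6810.
sin(ω/2) = (a − b)/(a + b) = 0.3190/1.681 = 0.1898, so ω = 2 arcsin(0.1898) ≈ 21.9°.

21.9°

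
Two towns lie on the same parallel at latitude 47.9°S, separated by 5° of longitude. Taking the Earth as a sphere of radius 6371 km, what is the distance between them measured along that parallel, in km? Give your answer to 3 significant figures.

373 km

Arc length along a parallel = R cos φ · Δλ (with Δλ in radians).
= 6371 × cos 47.9° × (5° × π/180) = 6371 × 0.6704 × 0.08727 ≈ 373 km.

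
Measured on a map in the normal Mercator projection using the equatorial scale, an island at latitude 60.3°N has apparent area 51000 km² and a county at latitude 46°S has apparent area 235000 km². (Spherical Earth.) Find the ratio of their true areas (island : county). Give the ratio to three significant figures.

Mercator's areal exaggeration is sec²φ; hence true area = (apparent area) · cos²φ.
True area of island: 51000 × cos²(60.3°) = 51000 × 0.2455 = 12520 km².
True area of county: 235000 × cos²(46°) = 235000 × 0.4826 = 113400 km².
Ratio = 12520 / 113400 ≈ 0.110.

0.110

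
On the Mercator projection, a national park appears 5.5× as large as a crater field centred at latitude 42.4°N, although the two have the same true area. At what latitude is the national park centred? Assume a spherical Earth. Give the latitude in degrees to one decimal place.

Mercator areal scale is sec²φ, so apparent-area ratio = sec²φ₁ / sec²φ₂ = cos²φ₂ / cos²φ₁.
cos²φ₂ / cos²φ₁ = 5.5  ⇒  cos φ₁ = cos 42.4° / √5.5 = 0.7385/2.345 = 0.3149.
φ₁ = arccos(0.3149) ≈ 71.6°.

71.6°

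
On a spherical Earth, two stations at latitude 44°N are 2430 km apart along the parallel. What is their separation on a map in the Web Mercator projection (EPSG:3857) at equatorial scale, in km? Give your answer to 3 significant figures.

The Mercator projection is conformal; its linear scale factor is the same in every direction and equals sec φ = 1/cos φ.
Along the parallel, k = sec 44° = 1/0.7193 = 1.390.
Map distance = 2430 × 1.390 ≈ 3380 km.

3380 km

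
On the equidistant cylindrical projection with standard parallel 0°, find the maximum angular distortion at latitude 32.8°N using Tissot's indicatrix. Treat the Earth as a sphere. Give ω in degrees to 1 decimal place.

9.9°

Plate carrée maps x = Rλ, y = Rφ. The meridian scale is h = 1 and the parallel scale is k = 1/cos φ = sec φ.
At 32.8°: h = 1.000, k = 1.190; principal scales a = 1.190, b = 1.000.
sin(ω/2) = (a − b)/(a + b) = 0.1897/2.190 = 0.08662, so ω = 2 arcsin(0.08662) ≈ 9.9°.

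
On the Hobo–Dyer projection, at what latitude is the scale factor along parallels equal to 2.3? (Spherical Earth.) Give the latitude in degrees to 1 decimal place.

69.8°

Hobo–Dyer is a cylindrical equal-area projection with standard parallels at ±37.5°. Cylindrical equal-area (φ₀ = 37.5°): h = cos φ / cos 37.5° along meridians, k = cos 37.5° / cos φ along parallels; h·k = 1.
k = cos φ₀ / cos φ = 2.3  ⇒  cos φ = cos 37.5° / 2.3 = 0.3449.
φ = arccos(0.3449) ≈ 69.8°.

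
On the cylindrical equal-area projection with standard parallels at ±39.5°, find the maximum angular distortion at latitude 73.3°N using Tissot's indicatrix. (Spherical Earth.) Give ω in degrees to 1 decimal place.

A cylindrical equal-area projection with standard parallel φ₀ has meridian scale h = cos φ / cos φ₀ and parallel scale k = cos φ₀ / cos φ (so areas are preserved, h·k = 1).
At 73.3°: h = 0.3724, k = 2.685; principal scales a = 2.685, b = 0.3724.
sin(ω/2) = (a − b)/(a + b) = 2.313/3.058 = 0.7564, so ω = 2 arcsin(0.7564) ≈ 98.3°.

98.3°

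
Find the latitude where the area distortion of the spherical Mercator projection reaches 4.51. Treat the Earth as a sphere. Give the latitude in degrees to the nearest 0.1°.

61.9°

Mercator areal scale is sec²φ.
sec²φ = 4.51  ⇒  cos²φ = 0.2217  ⇒  cos φ = 0.4709.
φ = arccos(0.4709) ≈ 61.9°.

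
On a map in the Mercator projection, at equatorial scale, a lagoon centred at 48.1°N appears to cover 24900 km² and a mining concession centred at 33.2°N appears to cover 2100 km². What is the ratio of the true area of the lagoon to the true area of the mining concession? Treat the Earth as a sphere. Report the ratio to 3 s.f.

7.55

On Mercator the areal scale is sec²φ, so true area = apparent × cos²φ.
True area of lagoon: 24900 × cos²(48.1°) = 24900 × 0.4460 = 11110 km².
True area of mining concession: 2100 × cos²(33.2°) = 2100 × 0.7002 = 1470 km².
Ratio = 11110 / 1470 ≈ 7.55.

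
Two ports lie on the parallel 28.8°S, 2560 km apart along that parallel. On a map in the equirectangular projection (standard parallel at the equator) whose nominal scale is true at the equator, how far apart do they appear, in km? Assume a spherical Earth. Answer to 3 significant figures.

For the equirectangular projection with φ₀ = 0 (plate carrée), h = 1 along meridians and k = sec φ along parallels.
Along the parallel, k = sec 28.8° = 1/0.8763 = 1.141.
Map distance = 2560 × 1.141 ≈ 2920 km.

2920 km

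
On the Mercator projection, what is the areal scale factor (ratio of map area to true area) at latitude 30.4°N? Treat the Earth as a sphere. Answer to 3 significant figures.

1.34

The Mercator projection is conformal; its linear scale factor is the same in every direction and equals sec φ = 1/cos φ.
Areal scale = k² = sec²φ = 1/cos²(30.4°) = 1/0.8625² = 1.344.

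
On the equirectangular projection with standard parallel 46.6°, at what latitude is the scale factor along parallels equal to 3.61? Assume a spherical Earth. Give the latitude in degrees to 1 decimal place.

79.0°

In the equirectangular projection with standard parallel φ₀ = 46.6° (x = Rλ cos φ₀, y = Rφ), meridians are true-scale (h = 1) and the parallel scale is k = cos φ₀ / cos φ.
k = cos φ₀ / cos φ = 3.61  ⇒  cos φ = cos 46.6° / 3.61 = 0.1903.
φ = arccos(0.1903) ≈ 79.0°.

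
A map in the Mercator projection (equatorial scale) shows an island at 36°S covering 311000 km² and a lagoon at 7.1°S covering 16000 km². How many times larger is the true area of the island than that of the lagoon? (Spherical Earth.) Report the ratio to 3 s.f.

12.9

Mercator's areal exaggeration is sec²φ; hence true area = (apparent area) · cos²φ.
True area of island: 311000 × cos²(36°) = 311000 × 0.6545 = 203600 km².
True area of lagoon: 16000 × cos²(7.1°) = 16000 × 0.9847 = 15760 km².
Ratio = 203600 / 15760 ≈ 12.9.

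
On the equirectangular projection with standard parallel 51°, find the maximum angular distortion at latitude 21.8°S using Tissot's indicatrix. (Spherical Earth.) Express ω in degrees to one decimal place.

22.1°

The equidistant cylindrical projection with φ₀ = 51° has h = 1 (meridians true) and k = cos φ₀ / cos φ along parallels.
At 21.8°: h = 1.000, k = 0.6778; principal scales a = 1.000, b = 0.6778.
sin(ω/2) = (a − b)/(a + b) = 0.3222/1.678 = 0.1920, so ω = 2 arcsin(0.1920) ≈ 22.1°.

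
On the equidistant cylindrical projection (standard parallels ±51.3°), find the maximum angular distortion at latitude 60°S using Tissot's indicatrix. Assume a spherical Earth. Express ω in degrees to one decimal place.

With standard parallel φ₀ = 51.3°, the equirectangular projection gives x = Rλ cos φ₀, y = Rφ, so h = 1 and k = cos 51.3° / cos φ.
At 60°: h = 1.000, k = 1.250; principal scales a = 1.250, b = 1.000.
sin(ω/2) = (a − b)/(a + b) = 0.2505/2.250 = 0.1113, so ω = 2 arcsin(0.1113) ≈ 12.8°.

12.8°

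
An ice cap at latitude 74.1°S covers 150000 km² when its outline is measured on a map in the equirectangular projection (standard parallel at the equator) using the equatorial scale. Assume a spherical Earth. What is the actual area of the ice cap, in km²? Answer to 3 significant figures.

41100 km²

In the plate carrée (x = Rλ, y = Rφ), meridians are true-scale (h = 1) and parallels are stretched by k = sec φ.
Areal scale = h·k = 1 × sec φ; at 74.1°, h = 1.000, k = 3.650, so h·k = 3.650.
True area = apparent / (areal scale) = 150000 / 3.650 ≈ 41100 km².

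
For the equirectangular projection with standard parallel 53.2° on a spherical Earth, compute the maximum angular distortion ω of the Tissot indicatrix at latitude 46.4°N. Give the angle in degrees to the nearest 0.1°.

With standard parallel φ₀ = 53.2°, the equirectangular projection gives x = Rλ cos φ₀, y = Rφ, so h = 1 and k = cos 53.2° / cos φ.
At 46.4°: h = 1.000, k = 0.8686; principal scales a = 1.000, b = 0.8686.
sin(ω/2) = (a − b)/(a + b) = 0.1314/1.869 = 0.07030, so ω = 2 arcsin(0.07030) ≈ 8.1°.

8.1°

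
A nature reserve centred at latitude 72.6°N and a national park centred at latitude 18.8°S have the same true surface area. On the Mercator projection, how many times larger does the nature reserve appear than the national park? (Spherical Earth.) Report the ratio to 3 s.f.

10.0

On Mercator, area is exaggerated by sec²φ = 1/cos²φ.
At 72.6°: sec²(72.6°) = 1/0.2990² = 11.18.
At 18.8°: sec²(18.8°) = 1/0.9466² = 1.116.
Ratio = 11.18/1.116 = cos²(18.8°)/cos²(72.6°) ≈ 10.0.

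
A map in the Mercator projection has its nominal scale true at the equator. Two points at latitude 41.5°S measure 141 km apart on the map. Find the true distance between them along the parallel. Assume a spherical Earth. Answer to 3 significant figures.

106 km

Mercator is conformal, so the point scale is isotropic: h = k = sec φ = 1/cos φ.
Along the parallel at 41.5°, map distances are exaggerated by k = sec 41.5° = 1.335.
True distance = 141 / 1.335 = 141 × cos 41.5° ≈ 106 km.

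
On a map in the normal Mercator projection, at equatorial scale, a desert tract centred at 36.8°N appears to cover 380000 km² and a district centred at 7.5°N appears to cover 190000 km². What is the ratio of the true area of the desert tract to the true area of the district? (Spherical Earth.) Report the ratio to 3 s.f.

1.30

Mercator's areal exaggeration is sec²φ; hence true area = (apparent area) · cos²φ.
True area of desert tract: 380000 × cos²(36.8°) = 380000 × 0.6412 = 243600 km².
True area of district: 190000 × cos²(7.5°) = 190000 × 0.9830 = 186800 km².
Ratio = 243600 / 186800 ≈ 1.30.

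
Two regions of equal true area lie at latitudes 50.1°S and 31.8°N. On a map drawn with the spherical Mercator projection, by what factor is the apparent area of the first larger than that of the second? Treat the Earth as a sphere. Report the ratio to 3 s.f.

Mercator is conformal with k = sec φ, so areal scale = k² = sec²φ.
At 50.1°: sec²(50.1°) = 1/0.6414² = 2.430.
At 31.8°: sec²(31.8°) = 1/0.8499² = 1.384.
Ratio = 2.430/1.384 = cos²(31.8°)/cos²(50.1°) ≈ 1.76.

1.76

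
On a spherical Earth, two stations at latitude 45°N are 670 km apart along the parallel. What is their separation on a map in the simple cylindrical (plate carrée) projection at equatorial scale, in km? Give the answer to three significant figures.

948 km

In the plate carrée (x = Rλ, y = Rφ), meridians are true-scale (h = 1) and parallels are stretched by k = sec φ.
Along the parallel, k = sec 45° = 1/0.7071 = 1.414.
Map distance = 670 × 1.414 ≈ 948 km.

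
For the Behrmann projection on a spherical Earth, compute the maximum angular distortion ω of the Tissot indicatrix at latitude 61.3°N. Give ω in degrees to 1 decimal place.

64.0°

Behrmann is a cylindrical equal-area projection with standard parallels at ±30°. A cylindrical equal-area projection with standard parallel φ₀ has meridian scale h = cos φ / cos φ₀ and parallel scale k = cos φ₀ / cos φ (so areas are preserved, h·k = 1).
At 61.3°: h = 0.5545, k = 1.803; principal scales a = 1.803, b = 0.5545.
sin(ω/2) = (a − b)/(a + b) = 1.249/2.358 = 0.5297, so ω = 2 arcsin(0.5297) ≈ 64.0°.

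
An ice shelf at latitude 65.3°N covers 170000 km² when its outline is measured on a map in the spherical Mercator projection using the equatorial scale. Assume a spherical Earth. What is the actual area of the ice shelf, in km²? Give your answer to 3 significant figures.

29700 km²

Mercator is conformal, so the point scale is isotropic: h = k = sec φ = 1/cos φ.
Areal scale = k² = sec²φ = 1/cos²(65.3°) = 1/0.4179² = 5.727.
True area = apparent / (areal scale) = 170000 / 5.727 ≈ 29700 km².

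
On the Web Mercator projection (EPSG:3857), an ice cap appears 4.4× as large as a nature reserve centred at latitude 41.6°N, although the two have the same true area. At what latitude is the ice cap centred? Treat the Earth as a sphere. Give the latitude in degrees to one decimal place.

69.1°

Mercator areal scale is sec²φ, so apparent-area ratio = sec²φ₁ / sec²φ₂ = cos²φ₂ / cos²φ₁.
cos²φ₂ / cos²φ₁ = 4.4  ⇒  cos φ₁ = cos 41.6° / √4.4 = 0.7478/2.098 = 0.3565.
φ₁ = arccos(0.3565) ≈ 69.1°.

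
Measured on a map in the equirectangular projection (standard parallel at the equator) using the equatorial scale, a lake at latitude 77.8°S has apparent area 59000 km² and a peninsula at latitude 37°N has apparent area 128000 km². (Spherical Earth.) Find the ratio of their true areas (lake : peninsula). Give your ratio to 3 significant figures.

On the plate carrée, areal scale = h·k = 1 × sec φ, so true area = apparent × cos φ.
True area of lake: 59000 × cos(77.8°) = 59000 × 0.2113 = 12470 km².
True area of peninsula: 128000 × cos(37°) = 128000 × 0.7986 = 102200 km².
Ratio = 12470 / 102200 ≈ 0.122.

0.122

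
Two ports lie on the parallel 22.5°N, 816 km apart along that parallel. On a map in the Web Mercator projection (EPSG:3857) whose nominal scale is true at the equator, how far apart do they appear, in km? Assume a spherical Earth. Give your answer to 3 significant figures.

The Mercator projection is conformal; its linear scale factor is the same in every direction and equals sec φ = 1/cos φ.
Along the parallel, k = sec 22.5° = 1/0.9239 = 1.082.
Map distance = 816 × 1.082 ≈ 883 km.

883 km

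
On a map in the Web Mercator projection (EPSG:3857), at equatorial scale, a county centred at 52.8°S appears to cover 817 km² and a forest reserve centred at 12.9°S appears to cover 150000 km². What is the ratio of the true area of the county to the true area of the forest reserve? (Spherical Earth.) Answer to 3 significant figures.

0.00210

Mercator's areal exaggeration is sec²φ; hence true area = (apparent area) · cos²φ.
True area of county: 817 × cos²(52.8°) = 817 × 0.3655 = 298.6 km².
True area of forest reserve: 150000 × cos²(12.9°) = 150000 × 0.9502 = 142500 km².
Ratio = 298.6 / 142500 ≈ 0.00210.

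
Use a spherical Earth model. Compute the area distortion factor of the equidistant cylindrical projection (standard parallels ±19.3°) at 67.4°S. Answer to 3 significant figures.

The equidistant cylindrical projection with φ₀ = 19.3° has h = 1 (meridians true) and k = cos φ₀ / cos φ along parallels.
Areal scale = h·k = 1 × cos φ₀ / cos φ; at 67.4°, h = 1.000, k = 2.456, so h·k = 2.456.

2.46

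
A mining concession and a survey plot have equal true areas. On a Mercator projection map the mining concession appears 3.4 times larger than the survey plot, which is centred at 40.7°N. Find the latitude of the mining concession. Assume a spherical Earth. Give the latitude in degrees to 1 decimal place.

65.7°

On Mercator, (apparent₁)/(apparent₂) = sec²φ₁ / sec²φ₂ when true areas are equal.
cos²φ₂ / cos²φ₁ = 3.4  ⇒  cos φ₁ = cos 40.7° / √3.4 = 0.7581/1.844 = 0.4112.
φ₁ = arccos(0.4112) ≈ 65.7°.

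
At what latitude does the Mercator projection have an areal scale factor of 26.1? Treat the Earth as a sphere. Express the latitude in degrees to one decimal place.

Mercator areal scale is sec²φ.
sec²φ = 26.1  ⇒  cos²φ = 0.03831  ⇒  cos φ = 0.1957.
φ = arccos(0.1957) ≈ 78.7°.

78.7°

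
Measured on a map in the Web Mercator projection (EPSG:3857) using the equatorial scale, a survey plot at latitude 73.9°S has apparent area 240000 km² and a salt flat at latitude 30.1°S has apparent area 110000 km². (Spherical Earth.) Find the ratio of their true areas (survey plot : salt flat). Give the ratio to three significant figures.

On Mercator the areal scale is sec²φ, so true area = apparent × cos²φ.
True area of survey plot: 240000 × cos²(73.9°) = 240000 × 0.07690 = 18460 km².
True area of salt flat: 110000 × cos²(30.1°) = 110000 × 0.7485 = 82330 km².
Ratio = 18460 / 82330 ≈ 0.224.

0.224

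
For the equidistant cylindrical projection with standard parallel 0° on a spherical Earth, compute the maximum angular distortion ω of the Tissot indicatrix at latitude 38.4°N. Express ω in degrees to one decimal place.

13.9°

Plate carrée maps x = Rλ, y = Rφ. The meridian scale is h = 1 and the parallel scale is k = 1/cos φ = sec φ.
At 38.4°: h = 1.000, k = 1.276; principal scales a = 1.276, b = 1.000.
sin(ω/2) = (a − b)/(a + b) = 0.2760/2.276 = 0.1213, so ω = 2 arcsin(0.1213) ≈ 13.9°.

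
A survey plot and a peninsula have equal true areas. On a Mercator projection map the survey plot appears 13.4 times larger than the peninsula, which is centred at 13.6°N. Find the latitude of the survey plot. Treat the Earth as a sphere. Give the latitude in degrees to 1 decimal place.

74.6°

On Mercator, (apparent₁)/(apparent₂) = sec²φ₁ / sec²φ₂ when true areas are equal.
cos²φ₂ / cos²φ₁ = 13.4  ⇒  cos φ₁ = cos 13.6° / √13.4 = 0.9720/3.661 = 0.2655.
φ₁ = arccos(0.2655) ≈ 74.6°.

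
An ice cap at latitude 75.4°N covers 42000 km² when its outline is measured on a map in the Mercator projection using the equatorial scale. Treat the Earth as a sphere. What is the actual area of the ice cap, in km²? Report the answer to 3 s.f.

For Mercator, h = k = sec φ (a conformal cylindrical projection has a single point scale, 1/cos φ).
Areal scale = k² = sec²φ = 1/cos²(75.4°) = 1/0.2521² = 15.74.
True area = apparent / (areal scale) = 42000 / 15.74 ≈ 2670 km².

2670 km²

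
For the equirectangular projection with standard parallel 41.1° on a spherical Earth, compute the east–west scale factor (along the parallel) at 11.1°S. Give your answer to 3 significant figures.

0.768

The equidistant cylindrical projection with φ₀ = 41.1° has h = 1 (meridians true) and k = cos φ₀ / cos φ along parallels.
k = cos 41.1° / cos 11.1° = 0.7536/0.9813 = 0.7679.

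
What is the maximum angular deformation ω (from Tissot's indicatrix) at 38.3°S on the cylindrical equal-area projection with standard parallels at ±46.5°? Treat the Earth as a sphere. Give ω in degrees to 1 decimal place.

15.0°

A cylindrical equal-area projection with standard parallel φ₀ has meridian scale h = cos φ / cos φ₀ and parallel scale k = cos φ₀ / cos φ (so areas are preserved, h·k = 1).
At 38.3°: h = 1.140, k = 0.8771; principal scales a = 1.140, b = 0.8771.
sin(ω/2) = (a − b)/(a + b) = 0.2629/2.017 = 0.1303, so ω = 2 arcsin(0.1303) ≈ 15.0°.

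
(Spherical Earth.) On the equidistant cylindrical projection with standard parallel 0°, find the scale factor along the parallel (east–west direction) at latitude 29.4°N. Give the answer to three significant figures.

In the plate carrée (x = Rλ, y = Rφ), meridians are true-scale (h = 1) and parallels are stretched by k = sec φ.
k = 1/cos 29.4° = 1/0.8712 = 1.148.

1.15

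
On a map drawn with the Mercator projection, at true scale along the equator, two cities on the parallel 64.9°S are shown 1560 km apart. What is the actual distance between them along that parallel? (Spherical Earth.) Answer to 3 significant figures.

662 km

The Mercator projection is conformal; its linear scale factor is the same in every direction and equals sec φ = 1/cos φ.
Along the parallel at 64.9°, map distances are exaggerated by k = sec 64.9° = 2.357.
True distance = 1560 / 2.357 = 1560 × cos 64.9° ≈ 662 km.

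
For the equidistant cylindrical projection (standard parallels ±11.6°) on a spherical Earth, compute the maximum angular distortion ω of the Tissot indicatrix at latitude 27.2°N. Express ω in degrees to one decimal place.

With standard parallel φ₀ = 11.6°, the equirectangular projection gives x = Rλ cos φ₀, y = Rφ, so h = 1 and k = cos 11.6° / cos φ.
At 27.2°: h = 1.000, k = 1.101; principal scales a = 1.101, b = 1.000.
sin(ω/2) = (a − b)/(a + b) = 0.1014/2.101 = 0.04824, so ω = 2 arcsin(0.04824) ≈ 5.5°.

5.5°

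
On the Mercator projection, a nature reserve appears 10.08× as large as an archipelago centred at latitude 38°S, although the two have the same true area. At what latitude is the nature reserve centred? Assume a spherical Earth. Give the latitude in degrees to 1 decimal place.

75.6°

For equal true areas on Mercator, apparent areas scale as sec²φ, so the ratio is cos²φ₂ / cos²φ₁.
cos²φ₂ / cos²φ₁ = 10.08  ⇒  cos φ₁ = cos 38° / √10.08 = 0.7880/3.175 = 0.2482.
φ₁ = arccos(0.2482) ≈ 75.6°.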